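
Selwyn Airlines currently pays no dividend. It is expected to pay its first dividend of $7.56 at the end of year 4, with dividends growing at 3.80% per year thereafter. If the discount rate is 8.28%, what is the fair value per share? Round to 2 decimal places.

$132.92

Deferred-dividend DDM. At t=3 the remaining stream is a growing perpetuity with first payment D_4 = 7.56.
V_3 = D_4/(r−g) = 7.56/(0.0828−0.038) = 168.7500
P₀ = V_3/(1+r)^3 = 168.7500/(1+0.0828)^3 = 132.9227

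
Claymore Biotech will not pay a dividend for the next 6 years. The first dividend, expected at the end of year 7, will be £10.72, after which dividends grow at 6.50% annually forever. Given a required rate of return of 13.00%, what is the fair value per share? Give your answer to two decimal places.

£79.22

Deferred-dividend DDM. At t=6 the remaining stream is a growing perpetuity with first payment D_7 = 10.72.
V_6 = D_7/(r−g) = 10.72/(0.13−0.065) = 164.9231
P₀ = V_6/(1+r)^6 = 164.9231/(1+0.13)^6 = 79.2156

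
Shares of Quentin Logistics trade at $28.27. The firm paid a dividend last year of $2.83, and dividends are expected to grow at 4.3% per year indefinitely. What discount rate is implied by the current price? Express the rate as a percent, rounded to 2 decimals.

Rearranging the constant-growth DDM: r = D₁/P₀ + g.
D₁ = 2.83 × (1 + 0.043) = 2.9517.
r = 2.9517 / 28.27 + 0.043 = 0.10441 + 0.043 = 0.14741

14.74%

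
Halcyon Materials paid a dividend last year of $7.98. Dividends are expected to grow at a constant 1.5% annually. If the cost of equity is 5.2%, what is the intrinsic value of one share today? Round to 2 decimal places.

$218.91

Gordon growth model: P₀ = D₁/(r − g). D₁ = 7.98 × (1 + 0.015) = 8.0997.
P₀ = 8.0997 / (0.052 − 0.015) = 8.0997 / 0.037 = 218.9108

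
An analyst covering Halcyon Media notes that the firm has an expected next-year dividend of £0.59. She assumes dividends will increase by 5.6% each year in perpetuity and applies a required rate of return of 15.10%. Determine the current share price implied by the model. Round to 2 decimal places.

£6.21

Gordon growth model: P₀ = D₁/(r − g), with D₁ = 0.59 given directly.
P₀ = 0.5900 / (0.151 − 0.056) = 0.5900 / 0.095 = 6.2105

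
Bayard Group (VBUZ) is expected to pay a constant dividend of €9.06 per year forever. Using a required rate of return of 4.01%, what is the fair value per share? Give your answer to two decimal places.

Zero-growth DDM (perpetuity): P₀ = D/r = 9.06 / 0.0401 = 225.9352

€225.94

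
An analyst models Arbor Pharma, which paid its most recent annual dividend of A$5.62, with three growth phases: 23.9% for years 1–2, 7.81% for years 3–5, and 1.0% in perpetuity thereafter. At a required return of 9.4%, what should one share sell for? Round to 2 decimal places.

Three-stage DDM. Project D₁…D_5; terminal Gordon value at t=5 with g = 0.01; discount at r = 0.094.
D_1 = 6.9632
D_2 = 8.6274
D_3 = 9.3012
D_4 = 10.0276
D_5 = 10.8108
TV_5 = 10.9189/(0.094−0.01) = 129.9865
P₀ = Σ Dₜ/(1+r)ᵗ + TV_5/(1+r)^5 = 117.5254

A$117.53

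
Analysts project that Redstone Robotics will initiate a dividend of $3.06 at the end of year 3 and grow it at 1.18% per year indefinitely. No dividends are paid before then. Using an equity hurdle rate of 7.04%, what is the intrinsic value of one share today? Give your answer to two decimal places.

$45.58

Deferred-dividend DDM. At t=2 the remaining stream is a growing perpetuity with first payment D_3 = 3.06.
V_2 = D_3/(r−g) = 3.06/(0.0704−0.0118) = 52.2184
P₀ = V_2/(1+r)^2 = 52.2184/(1+0.0704)^2 = 45.5755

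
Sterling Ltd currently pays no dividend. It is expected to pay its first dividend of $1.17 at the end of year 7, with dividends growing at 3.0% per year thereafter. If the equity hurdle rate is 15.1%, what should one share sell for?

$4.16

Deferred-dividend DDM. At t=6 the remaining stream is a growing perpetuity with first payment D_7 = 1.17.
V_6 = D_7/(r−g) = 1.17/(0.151−0.03) = 9.6694
P₀ = V_6/(1+r)^6 = 9.6694/(1+0.151)^6 = 4.1586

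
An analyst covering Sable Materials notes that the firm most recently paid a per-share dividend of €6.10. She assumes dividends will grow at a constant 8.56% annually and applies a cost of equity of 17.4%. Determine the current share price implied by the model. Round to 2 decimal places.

Gordon growth model: P₀ = D₁/(r − g). D₁ = 6.10 × (1 + 0.0856) = 6.6222.
P₀ = 6.6222 / (0.174 − 0.0856) = 6.6222 / 0.0884 = 74.9113

€74.91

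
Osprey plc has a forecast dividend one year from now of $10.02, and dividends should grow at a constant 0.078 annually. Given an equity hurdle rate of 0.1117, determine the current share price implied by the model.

Gordon growth model: P₀ = D₁/(r − g), with D₁ = 10.02 given directly.
P₀ = 10.0200 / (0.1117 − 0.078) = 10.0200 / 0.0337 = 297.3294

$297.33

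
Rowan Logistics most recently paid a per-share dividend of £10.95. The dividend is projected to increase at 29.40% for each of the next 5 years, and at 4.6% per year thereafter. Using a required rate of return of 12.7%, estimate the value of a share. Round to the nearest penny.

Two-stage DDM. Project D₁…D_5 at 0.294, terminal growth 0.046, discount at r = 0.127.
D_1 = 14.1693
D_2 = 18.3351
D_3 = 23.7256
D_4 = 30.7009
D_5 = 39.7270
Terminal value at t=5: TV = D_6/(r−g) = 41.5544/(0.127−0.046) = 513.0175
P₀ = 14.1693/(1+0.127)^1 + 18.3351/(1+0.127)^2 + 23.7256/(1+0.127)^3 + 30.7009/(1+0.127)^4 + 39.7270/(1+0.127)^5 + 513.0175/(1+0.127)^5 = 366.6355

£366.64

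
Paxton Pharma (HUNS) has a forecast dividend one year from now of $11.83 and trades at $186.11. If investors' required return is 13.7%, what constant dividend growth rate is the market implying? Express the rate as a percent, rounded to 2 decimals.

7.34%

From P₀ = D₁/(r − g), the implied growth is g = r − D₁/P₀.
g = 0.137 − 11.83/186.11 = 0.137 − 0.06356 = 0.07344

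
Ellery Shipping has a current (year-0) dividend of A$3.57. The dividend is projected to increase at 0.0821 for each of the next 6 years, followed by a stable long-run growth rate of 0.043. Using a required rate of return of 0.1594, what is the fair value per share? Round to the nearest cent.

A$38.09

Two-stage DDM. Project D₁…D_6 at 0.0821, terminal growth 0.043, discount at r = 0.1594.
D_1 = 3.8631
D_2 = 4.1803
D_3 = 4.5235
D_4 = 4.8948
D_5 = 5.2967
D_6 = 5.7316
Terminal value at t=6: TV = D_7/(r−g) = 5.9780/(0.1594−0.043) = 51.3575
P₀ = 3.8631/(1+0.1594)^1 + 4.1803/(1+0.1594)^2 + 4.5235/(1+0.1594)^3 + 4.8948/(1+0.1594)^4 + 5.2967/(1+0.1594)^5 + 5.7316/(1+0.1594)^6 + 51.3575/(1+0.1594)^6 = 38.0862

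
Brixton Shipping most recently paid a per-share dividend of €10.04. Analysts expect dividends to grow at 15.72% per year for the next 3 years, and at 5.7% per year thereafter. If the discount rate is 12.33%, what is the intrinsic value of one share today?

€206.97

Two-stage DDM. Project D₁…D_3 at 0.1572, terminal growth 0.057, discount at r = 0.1233.
D_1 = 11.6183
D_2 = 13.4447
D_3 = 15.5582
Terminal value at t=3: TV = D_4/(r−g) = 16.4450/(0.1233−0.057) = 248.0393
P₀ = 11.6183/(1+0.1233)^1 + 13.4447/(1+0.1233)^2 + 15.5582/(1+0.1233)^3 + 248.0393/(1+0.1233)^3 = 206.9729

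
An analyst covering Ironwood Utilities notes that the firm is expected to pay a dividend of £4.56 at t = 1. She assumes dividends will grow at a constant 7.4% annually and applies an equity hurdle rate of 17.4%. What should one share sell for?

£45.60

Gordon growth model: P₀ = D₁/(r − g), with D₁ = 4.56 given directly.
P₀ = 4.5600 / (0.174 − 0.074) = 4.5600 / 0.1 = 45.6000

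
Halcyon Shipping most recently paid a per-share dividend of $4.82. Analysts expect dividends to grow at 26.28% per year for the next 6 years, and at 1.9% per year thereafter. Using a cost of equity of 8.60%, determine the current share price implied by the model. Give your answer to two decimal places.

$231.88

Two-stage DDM. Project D₁…D_6 at 0.2628, terminal growth 0.019, discount at r = 0.086.
D_1 = 6.0867
D_2 = 7.6863
D_3 = 9.7062
D_4 = 12.2570
D_5 = 15.4782
D_6 = 19.5458
Terminal value at t=6: TV = D_7/(r−g) = 19.9172/(0.086−0.019) = 297.2719
P₀ = 6.0867/(1+0.086)^1 + 7.6863/(1+0.086)^2 + 9.7062/(1+0.086)^3 + 12.2570/(1+0.086)^4 + 15.4782/(1+0.086)^5 + 19.5458/(1+0.086)^6 + 297.2719/(1+0.086)^6 = 231.8796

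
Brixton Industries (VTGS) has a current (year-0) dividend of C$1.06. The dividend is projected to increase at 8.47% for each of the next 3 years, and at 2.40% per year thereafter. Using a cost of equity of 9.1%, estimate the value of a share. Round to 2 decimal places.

Two-stage DDM. Project D₁…D_3 at 0.0847, terminal growth 0.024, discount at r = 0.091.
D_1 = 1.1498
D_2 = 1.2472
D_3 = 1.3528
Terminal value at t=3: TV = D_4/(r−g) = 1.3853/(0.091−0.024) = 20.6757
P₀ = 1.1498/(1+0.091)^1 + 1.2472/(1+0.091)^2 + 1.3528/(1+0.091)^3 + 20.6757/(1+0.091)^3 = 19.0650

C$19.06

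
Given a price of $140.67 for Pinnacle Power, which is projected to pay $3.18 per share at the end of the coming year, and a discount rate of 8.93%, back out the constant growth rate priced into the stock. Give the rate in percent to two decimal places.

6.67%

From P₀ = D₁/(r − g), the implied growth is g = r − D₁/P₀.
g = 0.0893 − 3.18/140.67 = 0.0893 − 0.02261 = 0.06669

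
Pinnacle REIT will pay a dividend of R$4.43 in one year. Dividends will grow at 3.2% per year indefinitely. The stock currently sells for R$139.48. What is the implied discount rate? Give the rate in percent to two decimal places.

Rearranging the constant-growth DDM: r = D₁/P₀ + g.
r = 4.4300 / 139.48 + 0.032 = 0.03176 + 0.032 = 0.06376

6.38%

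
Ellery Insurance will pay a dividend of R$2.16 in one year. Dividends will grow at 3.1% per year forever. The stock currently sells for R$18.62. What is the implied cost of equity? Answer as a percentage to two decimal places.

Rearranging the constant-growth DDM: r = D₁/P₀ + g.
r = 2.1600 / 18.62 + 0.031 = 0.11600 + 0.031 = 0.14700

14.70%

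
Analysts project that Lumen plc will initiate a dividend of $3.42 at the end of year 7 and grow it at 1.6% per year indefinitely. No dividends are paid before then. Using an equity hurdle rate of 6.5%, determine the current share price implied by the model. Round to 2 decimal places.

$47.83

Deferred-dividend DDM. At t=6 the remaining stream is a growing perpetuity with first payment D_7 = 3.42.
V_6 = D_7/(r−g) = 3.42/(0.065−0.016) = 69.7959
P₀ = V_6/(1+r)^6 = 69.7959/(1+0.065)^6 = 47.8335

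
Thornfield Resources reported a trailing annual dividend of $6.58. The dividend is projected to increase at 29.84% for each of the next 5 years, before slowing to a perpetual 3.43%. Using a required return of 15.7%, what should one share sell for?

$145.84

Two-stage DDM. Project D₁…D_5 at 0.2984, terminal growth 0.0343, discount at r = 0.157.
D_1 = 8.5435
D_2 = 11.0928
D_3 = 14.4029
D_4 = 18.7008
D_5 = 24.2811
Terminal value at t=5: TV = D_6/(r−g) = 25.1139/(0.157−0.0343) = 204.6776
P₀ = 8.5435/(1+0.157)^1 + 11.0928/(1+0.157)^2 + 14.4029/(1+0.157)^3 + 18.7008/(1+0.157)^4 + 24.2811/(1+0.157)^5 + 204.6776/(1+0.157)^5 = 145.8367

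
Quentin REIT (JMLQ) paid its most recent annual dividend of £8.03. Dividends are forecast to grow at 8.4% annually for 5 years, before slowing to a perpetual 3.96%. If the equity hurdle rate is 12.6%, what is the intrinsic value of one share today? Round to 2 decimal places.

£115.77

Two-stage DDM. Project D₁…D_5 at 0.084, terminal growth 0.0396, discount at r = 0.126.
D_1 = 8.7045
D_2 = 9.4357
D_3 = 10.2283
D_4 = 11.0875
D_5 = 12.0188
Terminal value at t=5: TV = D_6/(r−g) = 12.4948/(0.126−0.0396) = 144.6154
P₀ = 8.7045/(1+0.126)^1 + 9.4357/(1+0.126)^2 + 10.2283/(1+0.126)^3 + 11.0875/(1+0.126)^4 + 12.0188/(1+0.126)^5 + 144.6154/(1+0.126)^5 = 115.7700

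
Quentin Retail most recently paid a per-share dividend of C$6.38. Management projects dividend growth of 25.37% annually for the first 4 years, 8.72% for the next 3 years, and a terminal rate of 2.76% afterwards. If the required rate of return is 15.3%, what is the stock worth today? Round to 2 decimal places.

C$116.69

Three-stage DDM. Project D₁…D_7; terminal Gordon value at t=7 with g = 0.0276; discount at r = 0.153.
D_1 = 7.9986
D_2 = 10.0279
D_3 = 12.5719
D_4 = 15.7614
D_5 = 17.1358
D_6 = 18.6301
D_7 = 20.2546
TV_7 = 20.8136/(0.153−0.0276) = 165.9778
P₀ = Σ Dₜ/(1+r)ᵗ + TV_7/(1+r)^7 = 116.6855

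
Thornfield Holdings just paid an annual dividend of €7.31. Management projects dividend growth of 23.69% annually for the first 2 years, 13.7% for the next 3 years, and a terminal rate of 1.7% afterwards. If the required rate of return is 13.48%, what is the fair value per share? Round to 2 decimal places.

€118.22

Three-stage DDM. Project D₁…D_5; terminal Gordon value at t=5 with g = 0.017; discount at r = 0.1348.
D_1 = 9.0417
D_2 = 11.1837
D_3 = 12.7159
D_4 = 14.4580
D_5 = 16.4387
TV_5 = 16.7182/(0.1348−0.017) = 141.9200
P₀ = Σ Dₜ/(1+r)ᵗ + TV_5/(1+r)^5 = 118.2202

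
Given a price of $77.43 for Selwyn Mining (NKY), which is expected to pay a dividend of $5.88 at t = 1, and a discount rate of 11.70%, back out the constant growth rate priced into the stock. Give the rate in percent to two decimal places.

From P₀ = D₁/(r − g), the implied growth is g = r − D₁/P₀.
g = 0.117 − 5.88/77.43 = 0.117 − 0.07594 = 0.04106

4.11%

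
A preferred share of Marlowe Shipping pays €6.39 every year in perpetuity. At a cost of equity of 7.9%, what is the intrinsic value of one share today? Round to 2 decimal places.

€80.89

Zero-growth DDM (perpetuity): P₀ = D/r = 6.39 / 0.079 = 80.8861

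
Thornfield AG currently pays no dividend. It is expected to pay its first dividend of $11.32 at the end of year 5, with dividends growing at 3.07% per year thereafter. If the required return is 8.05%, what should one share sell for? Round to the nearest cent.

$166.77

Deferred-dividend DDM. At t=4 the remaining stream is a growing perpetuity with first payment D_5 = 11.32.
V_4 = D_5/(r−g) = 11.32/(0.0805−0.0307) = 227.3092
P₀ = V_4/(1+r)^4 = 227.3092/(1+0.0805)^4 = 166.7700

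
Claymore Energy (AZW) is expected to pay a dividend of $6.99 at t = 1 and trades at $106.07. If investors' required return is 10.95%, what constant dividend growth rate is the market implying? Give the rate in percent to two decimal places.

From P₀ = D₁/(r − g), the implied growth is g = r − D₁/P₀.
g = 0.1095 − 6.99/106.07 = 0.1095 − 0.06590 = 0.04360

4.36%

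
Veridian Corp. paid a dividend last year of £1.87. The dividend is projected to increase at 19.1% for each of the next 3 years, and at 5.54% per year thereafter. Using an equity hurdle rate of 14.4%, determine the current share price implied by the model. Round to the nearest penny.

£31.22

Two-stage DDM. Project D₁…D_3 at 0.191, terminal growth 0.0554, discount at r = 0.144.
D_1 = 2.2272
D_2 = 2.6526
D_3 = 3.1592
Terminal value at t=3: TV = D_4/(r−g) = 3.3342/(0.144−0.0554) = 37.6323
P₀ = 2.2272/(1+0.144)^1 + 2.6526/(1+0.144)^2 + 3.1592/(1+0.144)^3 + 37.6323/(1+0.144)^3 = 31.2189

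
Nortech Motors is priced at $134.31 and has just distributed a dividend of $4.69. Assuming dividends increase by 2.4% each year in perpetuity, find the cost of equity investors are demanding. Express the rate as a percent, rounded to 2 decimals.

Rearranging the constant-growth DDM: r = D₁/P₀ + g.
D₁ = 4.69 × (1 + 0.024) = 4.8026.
r = 4.8026 / 134.31 + 0.024 = 0.03576 + 0.024 = 0.05976

5.98%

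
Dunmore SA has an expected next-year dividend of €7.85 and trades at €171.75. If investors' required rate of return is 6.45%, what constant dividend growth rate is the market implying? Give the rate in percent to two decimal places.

From P₀ = D₁/(r − g), the implied growth is g = r − D₁/P₀.
g = 0.0645 − 7.85/171.75 = 0.0645 − 0.04571 = 0.01879

1.88%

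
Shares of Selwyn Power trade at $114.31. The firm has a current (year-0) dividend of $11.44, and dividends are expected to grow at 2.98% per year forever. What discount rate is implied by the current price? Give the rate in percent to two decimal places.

Rearranging the constant-growth DDM: r = D₁/P₀ + g.
D₁ = 11.44 × (1 + 0.0298) = 11.7809.
r = 11.7809 / 114.31 + 0.0298 = 0.10306 + 0.0298 = 0.13286

13.29%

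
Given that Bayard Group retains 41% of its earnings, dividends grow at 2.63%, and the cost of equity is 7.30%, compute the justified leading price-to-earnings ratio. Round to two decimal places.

Payout ratio b = 1 − 0.41 = 0.59.
Justified leading P/E = b/(r−g) = 0.59/(0.073−0.0263) = 12.6338

12.63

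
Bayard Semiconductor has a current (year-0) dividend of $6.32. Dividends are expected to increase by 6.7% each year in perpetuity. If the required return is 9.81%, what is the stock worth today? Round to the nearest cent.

$216.83

Gordon growth model: P₀ = D₁/(r − g). D₁ = 6.32 × (1 + 0.067) = 6.7434.
P₀ = 6.7434 / (0.0981 − 0.067) = 6.7434 / 0.0311 = 216.8309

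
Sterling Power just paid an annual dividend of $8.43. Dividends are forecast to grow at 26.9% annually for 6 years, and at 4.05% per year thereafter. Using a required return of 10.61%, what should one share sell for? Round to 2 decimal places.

$388.99

Two-stage DDM. Project D₁…D_6 at 0.269, terminal growth 0.0405, discount at r = 0.1061.
D_1 = 10.6977
D_2 = 13.5753
D_3 = 17.2271
D_4 = 21.8612
D_5 = 27.7419
D_6 = 35.2044
Terminal value at t=6: TV = D_7/(r−g) = 36.6302/(0.1061−0.0405) = 558.3873
P₀ = 10.6977/(1+0.1061)^1 + 13.5753/(1+0.1061)^2 + 17.2271/(1+0.1061)^3 + 21.8612/(1+0.1061)^4 + 27.7419/(1+0.1061)^5 + 35.2044/(1+0.1061)^6 + 558.3873/(1+0.1061)^6 = 388.9897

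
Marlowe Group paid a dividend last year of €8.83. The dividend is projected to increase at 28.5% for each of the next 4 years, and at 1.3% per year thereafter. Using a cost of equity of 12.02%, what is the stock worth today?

Two-stage DDM. Project D₁…D_4 at 0.285, terminal growth 0.013, discount at r = 0.1202.
D_1 = 11.3465
D_2 = 14.5803
D_3 = 18.7357
D_4 = 24.0754
Terminal value at t=4: TV = D_5/(r−g) = 24.3884/(0.1202−0.013) = 227.5034
P₀ = 11.3465/(1+0.1202)^1 + 14.5803/(1+0.1202)^2 + 18.7357/(1+0.1202)^3 + 24.0754/(1+0.1202)^4 + 227.5034/(1+0.1202)^4 = 194.8455

€194.85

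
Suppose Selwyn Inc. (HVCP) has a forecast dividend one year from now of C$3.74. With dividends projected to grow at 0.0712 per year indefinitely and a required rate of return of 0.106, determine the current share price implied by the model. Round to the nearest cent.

C$107.47

Gordon growth model: P₀ = D₁/(r − g), with D₁ = 3.74 given directly.
P₀ = 3.7400 / (0.106 − 0.0712) = 3.7400 / 0.0348 = 107.4713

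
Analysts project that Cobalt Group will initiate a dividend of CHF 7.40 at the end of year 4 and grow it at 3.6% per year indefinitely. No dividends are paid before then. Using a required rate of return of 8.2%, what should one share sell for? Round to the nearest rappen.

Deferred-dividend DDM. At t=3 the remaining stream is a growing perpetuity with first payment D_4 = 7.40.
V_3 = D_4/(r−g) = 7.40/(0.082−0.036) = 160.8696
P₀ = V_3/(1+r)^3 = 160.8696/(1+0.082)^3 = 126.9966

CHF 127.00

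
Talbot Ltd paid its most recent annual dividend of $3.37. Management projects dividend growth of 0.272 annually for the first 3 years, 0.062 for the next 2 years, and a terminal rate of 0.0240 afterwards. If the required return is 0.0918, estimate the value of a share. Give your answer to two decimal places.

$100.21

Three-stage DDM. Project D₁…D_5; terminal Gordon value at t=5 with g = 0.024; discount at r = 0.0918.
D_1 = 4.2866
D_2 = 5.4526
D_3 = 6.9357
D_4 = 7.3657
D_5 = 7.8224
TV_5 = 8.0101/(0.0918−0.024) = 118.1437
P₀ = Σ Dₜ/(1+r)ᵗ + TV_5/(1+r)^5 = 100.2101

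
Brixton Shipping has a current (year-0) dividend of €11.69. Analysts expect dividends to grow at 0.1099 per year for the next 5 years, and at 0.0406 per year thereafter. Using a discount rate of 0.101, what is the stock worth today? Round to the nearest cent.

€269.56

Two-stage DDM. Project D₁…D_5 at 0.1099, terminal growth 0.0406, discount at r = 0.101.
D_1 = 12.9747
D_2 = 14.4007
D_3 = 15.9833
D_4 = 17.7398
D_5 = 19.6895
Terminal value at t=5: TV = D_6/(r−g) = 20.4889/(0.101−0.0406) = 339.2194
P₀ = 12.9747/(1+0.101)^1 + 14.4007/(1+0.101)^2 + 15.9833/(1+0.101)^3 + 17.7398/(1+0.101)^4 + 19.6895/(1+0.101)^5 + 339.2194/(1+0.101)^5 = 269.5566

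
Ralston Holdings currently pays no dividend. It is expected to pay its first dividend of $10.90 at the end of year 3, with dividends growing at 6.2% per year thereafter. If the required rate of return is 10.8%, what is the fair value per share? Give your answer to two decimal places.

Deferred-dividend DDM. At t=2 the remaining stream is a growing perpetuity with first payment D_3 = 10.90.
V_2 = D_3/(r−g) = 10.90/(0.108−0.062) = 236.9565
P₀ = V_2/(1+r)^2 = 236.9565/(1+0.108)^2 = 193.0141

$193.01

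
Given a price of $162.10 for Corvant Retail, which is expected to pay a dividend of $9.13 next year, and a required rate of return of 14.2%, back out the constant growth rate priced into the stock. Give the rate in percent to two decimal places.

From P₀ = D₁/(r − g), the implied growth is g = r − D₁/P₀.
g = 0.142 − 9.13/162.10 = 0.142 − 0.05632 = 0.08568

8.57%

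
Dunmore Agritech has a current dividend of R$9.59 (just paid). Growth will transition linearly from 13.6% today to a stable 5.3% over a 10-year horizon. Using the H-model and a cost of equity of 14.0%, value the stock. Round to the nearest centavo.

R$161.82

H-model: P₀ = D₀[(1+g_L) + H(g_S−g_L)]/(r−g_L), with H = 10/2 = 5.
P₀ = 9.59 × [(1+0.053) + 5×(0.136−0.053)] / (0.14−0.053)
   = 9.59 × 1.4680 / 0.087 = 161.8175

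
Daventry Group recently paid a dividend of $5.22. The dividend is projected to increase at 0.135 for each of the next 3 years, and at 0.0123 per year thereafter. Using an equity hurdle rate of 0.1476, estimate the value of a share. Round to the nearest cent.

$53.10

Two-stage DDM. Project D₁…D_3 at 0.135, terminal growth 0.0123, discount at r = 0.1476.
D_1 = 5.9247
D_2 = 6.7245
D_3 = 7.6323
Terminal value at t=3: TV = D_4/(r−g) = 7.7262/(0.1476−0.0123) = 57.1044
P₀ = 5.9247/(1+0.1476)^1 + 6.7245/(1+0.1476)^2 + 7.6323/(1+0.1476)^3 + 57.1044/(1+0.1476)^3 = 53.1018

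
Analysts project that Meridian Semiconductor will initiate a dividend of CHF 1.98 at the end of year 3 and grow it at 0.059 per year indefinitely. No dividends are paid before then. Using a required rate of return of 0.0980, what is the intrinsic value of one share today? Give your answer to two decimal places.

Deferred-dividend DDM. At t=2 the remaining stream is a growing perpetuity with first payment D_3 = 1.98.
V_2 = D_3/(r−g) = 1.98/(0.098−0.059) = 50.7692
P₀ = V_2/(1+r)^2 = 50.7692/(1+0.098)^2 = 42.1110

CHF 42.11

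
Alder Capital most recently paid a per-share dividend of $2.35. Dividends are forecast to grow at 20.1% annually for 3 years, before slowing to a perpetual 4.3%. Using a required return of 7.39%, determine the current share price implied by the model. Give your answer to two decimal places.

Two-stage DDM. Project D₁…D_3 at 0.201, terminal growth 0.043, discount at r = 0.0739.
D_1 = 2.8224
D_2 = 3.3896
D_3 = 4.0710
Terminal value at t=3: TV = D_4/(r−g) = 4.2460/(0.0739−0.043) = 137.4114
P₀ = 2.8224/(1+0.0739)^1 + 3.3896/(1+0.0739)^2 + 4.0710/(1+0.0739)^3 + 137.4114/(1+0.0739)^3 = 119.8053

$119.81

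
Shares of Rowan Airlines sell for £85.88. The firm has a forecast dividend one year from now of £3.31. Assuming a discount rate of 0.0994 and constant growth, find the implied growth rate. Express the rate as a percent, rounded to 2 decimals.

6.09%

From P₀ = D₁/(r − g), the implied growth is g = r − D₁/P₀.
g = 0.0994 − 3.31/85.88 = 0.0994 − 0.03854 = 0.06086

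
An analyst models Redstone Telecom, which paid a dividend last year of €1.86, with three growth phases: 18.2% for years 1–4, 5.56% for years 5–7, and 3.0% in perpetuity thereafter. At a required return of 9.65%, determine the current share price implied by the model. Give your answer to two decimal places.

€50.70

Three-stage DDM. Project D₁…D_7; terminal Gordon value at t=7 with g = 0.03; discount at r = 0.0965.
D_1 = 2.1985
D_2 = 2.5987
D_3 = 3.0716
D_4 = 3.6306
D_5 = 3.8325
D_6 = 4.0456
D_7 = 4.2705
TV_7 = 4.3986/(0.0965−0.03) = 66.1449
P₀ = Σ Dₜ/(1+r)ᵗ + TV_7/(1+r)^7 = 50.7029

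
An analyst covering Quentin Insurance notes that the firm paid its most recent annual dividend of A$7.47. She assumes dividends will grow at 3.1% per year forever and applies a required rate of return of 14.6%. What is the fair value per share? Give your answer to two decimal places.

A$66.97

Gordon growth model: P₀ = D₁/(r − g). D₁ = 7.47 × (1 + 0.031) = 7.7016.
P₀ = 7.7016 / (0.146 − 0.031) = 7.7016 / 0.115 = 66.9702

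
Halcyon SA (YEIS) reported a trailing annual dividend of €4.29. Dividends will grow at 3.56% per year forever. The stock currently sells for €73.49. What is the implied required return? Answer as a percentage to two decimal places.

9.61%

Rearranging the constant-growth DDM: r = D₁/P₀ + g.
D₁ = 4.29 × (1 + 0.0356) = 4.4427.
r = 4.4427 / 73.49 + 0.0356 = 0.06045 + 0.0356 = 0.09605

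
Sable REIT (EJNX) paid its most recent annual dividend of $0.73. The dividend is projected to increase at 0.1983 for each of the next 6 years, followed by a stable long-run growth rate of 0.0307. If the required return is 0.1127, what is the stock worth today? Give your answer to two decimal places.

Two-stage DDM. Project D₁…D_6 at 0.1983, terminal growth 0.0307, discount at r = 0.1127.
D_1 = 0.8748
D_2 = 1.0482
D_3 = 1.2561
D_4 = 1.5052
D_5 = 1.8036
D_6 = 2.1613
Terminal value at t=6: TV = D_7/(r−g) = 2.2277/(0.1127−0.0307) = 27.1666
P₀ = 0.8748/(1+0.1127)^1 + 1.0482/(1+0.1127)^2 + 1.2561/(1+0.1127)^3 + 1.5052/(1+0.1127)^4 + 1.8036/(1+0.1127)^5 + 2.1613/(1+0.1127)^6 + 27.1666/(1+0.1127)^6 = 20.0369

$20.04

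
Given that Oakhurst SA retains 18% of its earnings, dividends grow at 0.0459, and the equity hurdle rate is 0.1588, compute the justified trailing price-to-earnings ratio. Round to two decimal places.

7.60

Payout ratio b = 1 − 0.18 = 0.82.
Justified trailing P/E = b(1+g)/(r−g) = 0.82×(1+0.0459)/(0.1588−0.0459) = 7.5964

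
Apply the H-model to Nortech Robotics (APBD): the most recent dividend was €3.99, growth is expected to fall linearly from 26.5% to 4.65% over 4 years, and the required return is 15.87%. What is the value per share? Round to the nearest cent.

€52.76

H-model: P₀ = D₀[(1+g_L) + H(g_S−g_L)]/(r−g_L), with H = 4/2 = 2.
P₀ = 3.99 × [(1+0.0465) + 2×(0.265−0.0465)] / (0.1587−0.0465)
   = 3.99 × 1.4835 / 0.1122 = 52.7555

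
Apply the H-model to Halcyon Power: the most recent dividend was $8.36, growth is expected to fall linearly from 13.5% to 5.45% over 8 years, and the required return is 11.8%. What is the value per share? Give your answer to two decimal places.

$181.22

H-model: P₀ = D₀[(1+g_L) + H(g_S−g_L)]/(r−g_L), with H = 8/2 = 4.
P₀ = 8.36 × [(1+0.0545) + 4×(0.135−0.0545)] / (0.118−0.0545)
   = 8.36 × 1.3765 / 0.0635 = 181.2211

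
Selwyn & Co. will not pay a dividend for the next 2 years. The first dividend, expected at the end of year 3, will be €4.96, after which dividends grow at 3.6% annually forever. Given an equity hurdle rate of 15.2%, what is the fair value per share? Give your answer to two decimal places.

€32.22

Deferred-dividend DDM. At t=2 the remaining stream is a growing perpetuity with first payment D_3 = 4.96.
V_2 = D_3/(r−g) = 4.96/(0.152−0.036) = 42.7586
P₀ = V_2/(1+r)^2 = 42.7586/(1+0.152)^2 = 32.2195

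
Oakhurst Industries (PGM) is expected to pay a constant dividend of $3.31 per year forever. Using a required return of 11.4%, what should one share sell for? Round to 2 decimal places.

Zero-growth DDM (perpetuity): P₀ = D/r = 3.31 / 0.114 = 29.0351

$29.04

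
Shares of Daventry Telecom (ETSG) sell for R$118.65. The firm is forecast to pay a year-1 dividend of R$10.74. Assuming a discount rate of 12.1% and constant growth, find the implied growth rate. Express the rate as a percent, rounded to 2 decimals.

From P₀ = D₁/(r − g), the implied growth is g = r − D₁/P₀.
g = 0.121 − 10.74/118.65 = 0.121 − 0.09052 = 0.03048

3.05%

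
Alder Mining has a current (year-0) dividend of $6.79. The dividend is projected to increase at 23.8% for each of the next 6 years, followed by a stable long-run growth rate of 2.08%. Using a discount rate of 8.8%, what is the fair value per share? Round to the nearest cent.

$289.46

Two-stage DDM. Project D₁…D_6 at 0.238, terminal growth 0.0208, discount at r = 0.088.
D_1 = 8.4060
D_2 = 10.4067
D_3 = 12.8834
D_4 = 15.9497
D_5 = 19.7457
D_6 = 24.4452
Terminal value at t=6: TV = D_7/(r−g) = 24.9537/(0.088−0.0208) = 371.3343
P₀ = 8.4060/(1+0.088)^1 + 10.4067/(1+0.088)^2 + 12.8834/(1+0.088)^3 + 15.9497/(1+0.088)^4 + 19.7457/(1+0.088)^5 + 24.4452/(1+0.088)^6 + 371.3343/(1+0.088)^6 = 289.4602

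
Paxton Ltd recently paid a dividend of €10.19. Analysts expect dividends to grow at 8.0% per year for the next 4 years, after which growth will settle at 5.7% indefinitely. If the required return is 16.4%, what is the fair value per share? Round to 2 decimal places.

Two-stage DDM. Project D₁…D_4 at 0.08, terminal growth 0.057, discount at r = 0.164.
D_1 = 11.0052
D_2 = 11.8856
D_3 = 12.8365
D_4 = 13.8634
Terminal value at t=4: TV = D_5/(r−g) = 14.6536/(0.164−0.057) = 136.9495
P₀ = 11.0052/(1+0.164)^1 + 11.8856/(1+0.164)^2 + 12.8365/(1+0.164)^3 + 13.8634/(1+0.164)^4 + 136.9495/(1+0.164)^4 = 108.5199

€108.52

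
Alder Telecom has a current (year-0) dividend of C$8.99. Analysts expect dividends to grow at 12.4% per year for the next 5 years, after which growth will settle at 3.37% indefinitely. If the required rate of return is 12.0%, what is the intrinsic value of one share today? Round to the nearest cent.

C$155.05

Two-stage DDM. Project D₁…D_5 at 0.124, terminal growth 0.0337, discount at r = 0.12.
D_1 = 10.1048
D_2 = 11.3578
D_3 = 12.7661
D_4 = 14.3491
D_5 = 16.1284
Terminal value at t=5: TV = D_6/(r−g) = 16.6719/(0.12−0.0337) = 193.1857
P₀ = 10.1048/(1+0.12)^1 + 11.3578/(1+0.12)^2 + 12.7661/(1+0.12)^3 + 14.3491/(1+0.12)^4 + 16.1284/(1+0.12)^5 + 193.1857/(1+0.12)^5 = 155.0527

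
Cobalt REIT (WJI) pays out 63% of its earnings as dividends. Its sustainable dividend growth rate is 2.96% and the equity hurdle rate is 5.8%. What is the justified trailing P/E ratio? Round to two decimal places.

Justified trailing P/E = b(1+g)/(r−g) = 0.63×(1+0.0296)/(0.058−0.0296) = 22.8397

22.84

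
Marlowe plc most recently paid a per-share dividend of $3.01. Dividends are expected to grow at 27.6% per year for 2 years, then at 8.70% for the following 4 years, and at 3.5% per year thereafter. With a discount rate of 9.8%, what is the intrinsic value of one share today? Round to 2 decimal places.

$87.57

Three-stage DDM. Project D₁…D_6; terminal Gordon value at t=6 with g = 0.035; discount at r = 0.098.
D_1 = 3.8408
D_2 = 4.9008
D_3 = 5.3272
D_4 = 5.7906
D_5 = 6.2944
D_6 = 6.8420
TV_6 = 7.0815/(0.098−0.035) = 112.4050
P₀ = Σ Dₜ/(1+r)ᵗ + TV_6/(1+r)^6 = 87.5662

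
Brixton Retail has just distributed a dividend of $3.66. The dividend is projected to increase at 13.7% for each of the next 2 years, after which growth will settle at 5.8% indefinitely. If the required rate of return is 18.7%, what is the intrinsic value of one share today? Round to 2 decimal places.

$34.41

Two-stage DDM. Project D₁…D_2 at 0.137, terminal growth 0.058, discount at r = 0.187.
D_1 = 4.1614
D_2 = 4.7315
Terminal value at t=2: TV = D_3/(r−g) = 5.0060/(0.187−0.058) = 38.8059
P₀ = 4.1614/(1+0.187)^1 + 4.7315/(1+0.187)^2 + 38.8059/(1+0.187)^2 = 34.4061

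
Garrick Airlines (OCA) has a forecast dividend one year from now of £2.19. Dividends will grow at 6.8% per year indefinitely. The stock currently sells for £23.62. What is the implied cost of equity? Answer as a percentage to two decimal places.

16.07%

Rearranging the constant-growth DDM: r = D₁/P₀ + g.
r = 2.1900 / 23.62 + 0.068 = 0.09272 + 0.068 = 0.16072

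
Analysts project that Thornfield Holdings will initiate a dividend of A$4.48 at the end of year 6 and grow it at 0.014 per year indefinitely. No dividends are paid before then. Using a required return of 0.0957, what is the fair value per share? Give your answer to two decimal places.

A$34.72

Deferred-dividend DDM. At t=5 the remaining stream is a growing perpetuity with first payment D_6 = 4.48.
V_5 = D_6/(r−g) = 4.48/(0.0957−0.014) = 54.8348
P₀ = V_5/(1+r)^5 = 54.8348/(1+0.0957)^5 = 34.7214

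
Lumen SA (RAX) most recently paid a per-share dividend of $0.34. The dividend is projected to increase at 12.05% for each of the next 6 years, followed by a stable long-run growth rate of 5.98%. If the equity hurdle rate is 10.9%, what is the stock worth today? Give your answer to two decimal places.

Two-stage DDM. Project D₁…D_6 at 0.1205, terminal growth 0.0598, discount at r = 0.109.
D_1 = 0.3810
D_2 = 0.4269
D_3 = 0.4783
D_4 = 0.5360
D_5 = 0.6005
D_6 = 0.6729
Terminal value at t=6: TV = D_7/(r−g) = 0.7131/(0.109−0.0598) = 14.4947
P₀ = 0.3810/(1+0.109)^1 + 0.4269/(1+0.109)^2 + 0.4783/(1+0.109)^3 + 0.5360/(1+0.109)^4 + 0.6005/(1+0.109)^5 + 0.6729/(1+0.109)^6 + 14.4947/(1+0.109)^6 = 9.9068

$9.91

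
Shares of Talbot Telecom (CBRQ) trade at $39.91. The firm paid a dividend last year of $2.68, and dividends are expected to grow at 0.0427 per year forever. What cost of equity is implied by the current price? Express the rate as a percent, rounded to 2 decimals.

Rearranging the constant-growth DDM: r = D₁/P₀ + g.
D₁ = 2.68 × (1 + 0.0427) = 2.7944.
r = 2.7944 / 39.91 + 0.0427 = 0.07002 + 0.0427 = 0.11272

11.27%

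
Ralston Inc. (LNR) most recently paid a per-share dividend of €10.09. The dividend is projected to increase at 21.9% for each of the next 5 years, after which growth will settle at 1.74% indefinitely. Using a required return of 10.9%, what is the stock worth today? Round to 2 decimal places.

€247.43

Two-stage DDM. Project D₁…D_5 at 0.219, terminal growth 0.0174, discount at r = 0.109.
D_1 = 12.2997
D_2 = 14.9933
D_3 = 18.2769
D_4 = 22.2795
D_5 = 27.1587
Terminal value at t=5: TV = D_6/(r−g) = 27.6313/(0.109−0.0174) = 301.6518
P₀ = 12.2997/(1+0.109)^1 + 14.9933/(1+0.109)^2 + 18.2769/(1+0.109)^3 + 22.2795/(1+0.109)^4 + 27.1587/(1+0.109)^5 + 301.6518/(1+0.109)^5 = 247.4254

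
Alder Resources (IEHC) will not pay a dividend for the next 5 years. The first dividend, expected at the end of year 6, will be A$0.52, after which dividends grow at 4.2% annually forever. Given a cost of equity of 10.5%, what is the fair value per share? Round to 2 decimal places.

Deferred-dividend DDM. At t=5 the remaining stream is a growing perpetuity with first payment D_6 = 0.52.
V_5 = D_6/(r−g) = 0.52/(0.105−0.042) = 8.2540
P₀ = V_5/(1+r)^5 = 8.2540/(1+0.105)^5 = 5.0102

A$5.01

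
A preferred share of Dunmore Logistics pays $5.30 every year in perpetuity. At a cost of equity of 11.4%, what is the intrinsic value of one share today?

Zero-growth DDM (perpetuity): P₀ = D/r = 5.30 / 0.114 = 46.4912

$46.49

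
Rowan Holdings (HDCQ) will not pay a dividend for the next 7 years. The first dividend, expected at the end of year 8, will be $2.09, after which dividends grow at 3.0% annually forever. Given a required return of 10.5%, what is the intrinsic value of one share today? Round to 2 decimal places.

Deferred-dividend DDM. At t=7 the remaining stream is a growing perpetuity with first payment D_8 = 2.09.
V_7 = D_8/(r−g) = 2.09/(0.105−0.03) = 27.8667
P₀ = V_7/(1+r)^7 = 27.8667/(1+0.105)^7 = 13.8532

$13.85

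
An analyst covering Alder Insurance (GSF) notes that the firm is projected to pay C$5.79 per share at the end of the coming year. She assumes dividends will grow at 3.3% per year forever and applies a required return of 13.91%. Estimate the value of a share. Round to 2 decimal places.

Gordon growth model: P₀ = D₁/(r − g), with D₁ = 5.79 given directly.
P₀ = 5.7900 / (0.1391 − 0.033) = 5.7900 / 0.1061 = 54.5712

C$54.57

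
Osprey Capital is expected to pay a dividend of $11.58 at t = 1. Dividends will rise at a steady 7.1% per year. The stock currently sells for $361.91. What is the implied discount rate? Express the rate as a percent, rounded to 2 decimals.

10.30%

Rearranging the constant-growth DDM: r = D₁/P₀ + g.
r = 11.5800 / 361.91 + 0.071 = 0.03200 + 0.071 = 0.10300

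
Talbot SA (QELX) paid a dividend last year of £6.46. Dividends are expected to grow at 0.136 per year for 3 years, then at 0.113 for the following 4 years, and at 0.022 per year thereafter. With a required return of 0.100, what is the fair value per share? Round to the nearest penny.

£147.70

Three-stage DDM. Project D₁…D_7; terminal Gordon value at t=7 with g = 0.022; discount at r = 0.1.
D_1 = 7.3386
D_2 = 8.3366
D_3 = 9.4704
D_4 = 10.5405
D_5 = 11.7316
D_6 = 13.0573
D_7 = 14.5328
TV_7 = 14.8525/(0.1−0.022) = 190.4164
P₀ = Σ Dₜ/(1+r)ᵗ + TV_7/(1+r)^7 = 147.7020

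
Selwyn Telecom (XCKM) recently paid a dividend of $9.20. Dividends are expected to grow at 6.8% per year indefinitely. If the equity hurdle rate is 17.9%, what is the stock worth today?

Gordon growth model: P₀ = D₁/(r − g). D₁ = 9.20 × (1 + 0.068) = 9.8256.
P₀ = 9.8256 / (0.179 − 0.068) = 9.8256 / 0.111 = 88.5189

$88.52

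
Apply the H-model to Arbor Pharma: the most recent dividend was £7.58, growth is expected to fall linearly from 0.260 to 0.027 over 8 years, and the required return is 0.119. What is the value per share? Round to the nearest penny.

H-model: P₀ = D₀[(1+g_L) + H(g_S−g_L)]/(r−g_L), with H = 8/2 = 4.
P₀ = 7.58 × [(1+0.027) + 4×(0.26−0.027)] / (0.119−0.027)
   = 7.58 × 1.9590 / 0.092 = 161.4046

£161.40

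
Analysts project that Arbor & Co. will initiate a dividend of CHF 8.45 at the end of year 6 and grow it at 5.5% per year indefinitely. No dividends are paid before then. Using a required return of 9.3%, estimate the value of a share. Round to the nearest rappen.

CHF 142.55

Deferred-dividend DDM. At t=5 the remaining stream is a growing perpetuity with first payment D_6 = 8.45.
V_5 = D_6/(r−g) = 8.45/(0.093−0.055) = 222.3684
P₀ = V_5/(1+r)^5 = 222.3684/(1+0.093)^5 = 142.5517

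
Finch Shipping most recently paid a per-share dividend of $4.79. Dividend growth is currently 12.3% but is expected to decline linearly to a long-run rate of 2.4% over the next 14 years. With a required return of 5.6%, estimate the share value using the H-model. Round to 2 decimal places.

H-model: P₀ = D₀[(1+g_L) + H(g_S−g_L)]/(r−g_L), with H = 14/2 = 7.
P₀ = 4.79 × [(1+0.024) + 7×(0.123−0.024)] / (0.056−0.024)
   = 4.79 × 1.7170 / 0.032 = 257.0134

$257.01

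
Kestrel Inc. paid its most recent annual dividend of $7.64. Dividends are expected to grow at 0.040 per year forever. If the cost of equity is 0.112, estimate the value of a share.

$110.36

Gordon growth model: P₀ = D₁/(r − g). D₁ = 7.64 × (1 + 0.04) = 7.9456.
P₀ = 7.9456 / (0.112 − 0.04) = 7.9456 / 0.072 = 110.3556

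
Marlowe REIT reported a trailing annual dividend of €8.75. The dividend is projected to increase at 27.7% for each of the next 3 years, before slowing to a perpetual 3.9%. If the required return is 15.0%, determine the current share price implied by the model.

€144.63

Two-stage DDM. Project D₁…D_3 at 0.277, terminal growth 0.039, discount at r = 0.15.
D_1 = 11.1738
D_2 = 14.2689
D_3 = 18.2214
Terminal value at t=3: TV = D_4/(r−g) = 18.9320/(0.15−0.039) = 170.5585
P₀ = 11.1738/(1+0.15)^1 + 14.2689/(1+0.15)^2 + 18.2214/(1+0.15)^3 + 170.5585/(1+0.15)^3 = 144.6314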